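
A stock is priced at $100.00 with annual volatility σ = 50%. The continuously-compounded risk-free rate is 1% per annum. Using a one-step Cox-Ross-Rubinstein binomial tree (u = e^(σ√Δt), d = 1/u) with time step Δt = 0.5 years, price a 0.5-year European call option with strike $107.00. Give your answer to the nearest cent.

$14.78

CRR parameters: u = e^(σ√Δt) = e^(0.5·√0.5) = 1.4241, d = 1/u = 0.7022
Per-period rate: rΔt = 0.01·0.5 = 0.005, so R = e^0.005 = 1.0050
Risk-neutral probability p = (e^0.005 − 0.7022)/(1.4241 − 0.7022) = 0.3028/0.7219 = 0.4195
Terminal stock prices: S_u = 142.4, S_d = 70.22
Terminal payoffs (S − K): max(35.41, 0) = 35.41, max(-36.78, 0) = 0
Node 0 (S = 100): V_0 = e^(−0.005)·[0.4195·35.4119 + 0.5805·0.0000] = 14.7799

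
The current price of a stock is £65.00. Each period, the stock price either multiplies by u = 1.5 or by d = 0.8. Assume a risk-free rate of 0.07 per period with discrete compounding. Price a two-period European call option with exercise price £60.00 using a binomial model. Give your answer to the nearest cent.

Risk-neutral probability p = (1 + 0.07 − 0.8)/(1.5 − 0.8) = 0.2700/0.7000 = 0.3857
Terminal stock prices: S_uu = 146.2, S_ud = 78, S_dd = 41.6
Terminal payoffs (S − K): max(86.25, 0) = 86.25, max(18, 0) = 18, max(-18.4, 0) = 0
Node u (S = 97.5): V_u = 1/1.07·[0.3857·86.2500 + 0.6143·18.0000] = 41.4252
Node d (S = 52): V_d = 1/1.07·[0.3857·18.0000 + 0.6143·0.0000] = 6.4887
Node 0 (S = 65): V_0 = 1/1.07·[0.3857·41.4252 + 0.6143·6.4887] = 18.6581

£18.66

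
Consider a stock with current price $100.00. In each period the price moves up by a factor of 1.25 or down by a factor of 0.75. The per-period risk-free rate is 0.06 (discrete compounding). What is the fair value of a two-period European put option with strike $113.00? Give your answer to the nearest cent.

$15.37

Risk-neutral probability p = (1 + 0.06 − 0.75)/(1.25 − 0.75) = 0.3100/0.5000 = 0.6200
Terminal stock prices: S_uu = 156.2, S_ud = 93.75, S_dd = 56.25
Terminal payoffs (K − S): max(-43.25, 0) = 0, max(19.25, 0) = 19.25, max(56.75, 0) = 56.75
Node u (S = 125): V_u = 1/1.06·[0.6200·0.0000 + 0.3800·19.2500] = 6.9009
Node d (S = 75): V_d = 1/1.06·[0.6200·19.2500 + 0.3800·56.7500] = 31.6038
Node 0 (S = 100): V_0 = 1/1.06·[0.6200·6.9009 + 0.3800·31.6038] = 15.3661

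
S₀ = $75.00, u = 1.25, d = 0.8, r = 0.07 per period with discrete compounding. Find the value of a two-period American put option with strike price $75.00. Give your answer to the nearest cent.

$5.61

Risk-neutral probability p = (1 + 0.07 − 0.8)/(1.25 − 0.8) = 0.2700/0.4500 = 0.6000
Terminal stock prices: S_uu = 117.2, S_ud = 75, S_dd = 48
Terminal payoffs (K − S): max(-42.19, 0) = 0, max(0, 0) = 0, max(27, 0) = 27
Node u (S = 93.75): continuation = 1/1.07·[0.6000·0.0000 + 0.4000·0.0000] = 0.0000; exercise value = 0.0000 ≤ continuation, so V_u = 0.0000
Node d (S = 60): continuation = 1/1.07·[0.6000·0.0000 + 0.4000·27.0000] = 10.0935; exercise value = 15.0000 > continuation, so V_d = 15.0000 (exercise)
Node 0 (S = 75): continuation = 1/1.07·[0.6000·0.0000 + 0.4000·15.0000] = 5.6075; exercise value = 0.0000 ≤ continuation, so V_0 = 5.6075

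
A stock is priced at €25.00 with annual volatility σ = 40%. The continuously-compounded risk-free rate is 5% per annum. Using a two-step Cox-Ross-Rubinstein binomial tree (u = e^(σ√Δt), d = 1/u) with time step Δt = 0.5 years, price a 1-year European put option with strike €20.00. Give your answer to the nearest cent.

CRR parameters: u = e^(σ√Δt) = e^(0.4·√0.5) = 1.3269, d = 1/u = 0.7536
Per-period rate: rΔt = 0.05·0.5 = 0.025, so R = e^0.025 = 1.0253
Risk-neutral probability p = (e^0.025 − 0.7536)/(1.3269 − 0.7536) = 0.2717/0.5733 = 0.4739
Terminal stock prices: S_uu = 44.02, S_ud = 25, S_dd = 14.2
Terminal payoffs (K − S): max(-24.02, 0) = 0, max(-5, 0) = 0, max(5.801, 0) = 5.801
Node u (S = 33.17): V_u = e^(−0.025)·[0.4739·0.0000 + 0.5261·0.0000] = 0.0000
Node d (S = 18.84): V_d = e^(−0.025)·[0.4739·0.0000 + 0.5261·5.8007] = 2.9763
Node 0 (S = 25): V_0 = e^(−0.025)·[0.4739·0.0000 + 0.5261·2.9763] = 1.5271

€1.53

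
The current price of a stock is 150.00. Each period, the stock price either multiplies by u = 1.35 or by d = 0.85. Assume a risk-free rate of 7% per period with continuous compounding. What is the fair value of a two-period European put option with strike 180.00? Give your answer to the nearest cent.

Risk-neutral probability p = (e^0.07 − 0.85)/(1.35 − 0.85) = 0.2225/0.5000 = 0.4450
Terminal stock prices: S_uu = 273.4, S_ud = 172.1, S_dd = 108.4
Terminal payoffs (K − S): max(-93.38, 0) = 0, max(7.875, 0) = 7.875, max(71.63, 0) = 71.63
Node u (S = 202.5): V_u = e^(−0.07)·[0.4450·0.0000 + 0.5550·7.8750] = 4.0750
Node d (S = 127.5): V_d = e^(−0.07)·[0.4450·7.8750 + 0.5550·71.6250] = 40.3309
Node 0 (S = 150): V_0 = e^(−0.07)·[0.4450·4.0750 + 0.5550·40.3309] = 22.5606

22.56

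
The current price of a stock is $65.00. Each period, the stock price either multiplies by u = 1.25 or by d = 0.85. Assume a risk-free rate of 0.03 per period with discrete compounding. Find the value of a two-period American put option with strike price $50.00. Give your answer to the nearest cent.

$0.87

Risk-neutral probability p = (1 + 0.03 − 0.85)/(1.25 − 0.85) = 0.1800/0.4000 = 0.4500
Terminal stock prices: S_uu = 101.6, S_ud = 69.06, S_dd = 46.96
Terminal payoffs (K − S): max(-51.56, 0) = 0, max(-19.06, 0) = 0, max(3.038, 0) = 3.038
Node u (S = 81.25): continuation = 1/1.03·[0.4500·0.0000 + 0.5500·0.0000] = 0.0000; exercise value = 0.0000 ≤ continuation, so V_u = 0.0000
Node d (S = 55.25): continuation = 1/1.03·[0.4500·0.0000 + 0.5500·3.0375] = 1.6220; exercise value = 0.0000 ≤ continuation, so V_d = 1.6220
Node 0 (S = 65): continuation = 1/1.03·[0.4500·0.0000 + 0.5500·1.6220] = 0.8661; exercise value = 0.0000 ≤ continuation, so V_0 = 0.8661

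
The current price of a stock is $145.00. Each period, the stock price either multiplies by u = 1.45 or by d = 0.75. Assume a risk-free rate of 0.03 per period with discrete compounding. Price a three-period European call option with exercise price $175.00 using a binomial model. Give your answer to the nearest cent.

Risk-neutral probability p = (1 + 0.03 − 0.75)/(1.45 − 0.75) = 0.2800/0.7000 = 0.4000
Terminal stock prices: S_uuu = 442.1, S_uud = 228.6, S_udd = 118.3, S_ddd = 61.17
Terminal payoffs (S − K): max(267.1, 0) = 267.1, max(53.65, 0) = 53.65, max(-56.73, 0) = 0, max(-113.8, 0) = 0
Node uu (S = 304.9): V_uu = 1/1.03·[0.4000·267.0506 + 0.6000·53.6469] = 134.9596
Node ud (S = 157.7): V_ud = 1/1.03·[0.4000·53.6469 + 0.6000·0.0000] = 20.8337
Node dd (S = 81.56): V_dd = 1/1.03·[0.4000·0.0000 + 0.6000·0.0000] = 0.0000
Node u (S = 210.2): V_u = 1/1.03·[0.4000·134.9596 + 0.6000·20.8337] = 64.5476
Node d (S = 108.8): V_d = 1/1.03·[0.4000·20.8337 + 0.6000·0.0000] = 8.0908
Node 0 (S = 145): V_0 = 1/1.03·[0.4000·64.5476 + 0.6000·8.0908] = 29.7801

$29.78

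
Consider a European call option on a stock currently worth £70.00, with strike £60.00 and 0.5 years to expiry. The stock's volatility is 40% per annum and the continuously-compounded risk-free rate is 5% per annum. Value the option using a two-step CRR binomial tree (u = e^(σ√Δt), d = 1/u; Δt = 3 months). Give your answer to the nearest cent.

CRR parameters: u = e^(σ√Δt) = e^(0.4·√0.25) = 1.2214, d = 1/u = 0.8187
Per-period rate: rΔt = 0.05·0.25 = 0.0125, so R = e^0.0125 = 1.0126
Risk-neutral probability p = (e^0.0125 − 0.8187)/(1.2214 − 0.8187) = 0.1938/0.4027 = 0.4814
Terminal stock prices: S_uu = 104.4, S_ud = 70, S_dd = 46.92
Terminal payoffs (S − K): max(44.43, 0) = 44.43, max(10, 0) = 10, max(-13.08, 0) = 0
Node u (S = 85.5): V_u = e^(−0.0125)·[0.4814·44.4277 + 0.5186·10.0000] = 26.2435
Node d (S = 57.31): V_d = e^(−0.0125)·[0.4814·10.0000 + 0.5186·0.0000] = 4.7542
Node 0 (S = 70): V_0 = e^(−0.0125)·[0.4814·26.2435 + 0.5186·4.7542] = 14.9117

£14.91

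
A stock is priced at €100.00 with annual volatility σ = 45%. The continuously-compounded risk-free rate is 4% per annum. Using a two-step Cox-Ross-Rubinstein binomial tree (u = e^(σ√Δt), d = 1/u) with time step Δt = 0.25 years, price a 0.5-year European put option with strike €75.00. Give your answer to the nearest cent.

CRR parameters: u = e^(σ√Δt) = e^(0.45·√0.25) = 1.2523, d = 1/u = 0.7985
Per-period rate: rΔt = 0.04·0.25 = 0.01, so R = e^0.01 = 1.0101
Risk-neutral probability p = (e^0.01 − 0.7985)/(1.2523 − 0.7985) = 0.2115/0.4538 = 0.4661
Terminal stock prices: S_uu = 156.8, S_ud = 100, S_dd = 63.76
Terminal payoffs (K − S): max(-81.83, 0) = 0, max(-25, 0) = 0, max(11.24, 0) = 11.24
Node u (S = 125.2): V_u = e^(−0.01)·[0.4661·0.0000 + 0.5339·0.0000] = 0.0000
Node d (S = 79.85): V_d = e^(−0.01)·[0.4661·0.0000 + 0.5339·11.2372] = 5.9395
Node 0 (S = 100): V_0 = e^(−0.01)·[0.4661·0.0000 + 0.5339·5.9395] = 3.1393

€3.14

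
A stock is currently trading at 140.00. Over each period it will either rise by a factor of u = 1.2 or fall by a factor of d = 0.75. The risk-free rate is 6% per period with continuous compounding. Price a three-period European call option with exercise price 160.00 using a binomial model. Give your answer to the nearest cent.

22.77

Risk-neutral probability p = (e^0.06 − 0.75)/(1.2 − 0.75) = 0.3118/0.4500 = 0.6930
Terminal stock prices: S_uuu = 241.9, S_uud = 151.2, S_udd = 94.5, S_ddd = 59.06
Terminal payoffs (S − K): max(81.92, 0) = 81.92, max(-8.8, 0) = 0, max(-65.5, 0) = 0, max(-100.9, 0) = 0
Node uu (S = 201.6): V_uu = e^(−0.06)·[0.6930·81.9200 + 0.3070·0.0000] = 53.4622
Node ud (S = 126): V_ud = e^(−0.06)·[0.6930·0.0000 + 0.3070·0.0000] = 0.0000
Node dd (S = 78.75): V_dd = e^(−0.06)·[0.6930·0.0000 + 0.3070·0.0000] = 0.0000
Node u (S = 168): V_u = e^(−0.06)·[0.6930·53.4622 + 0.3070·0.0000] = 34.8902
Node d (S = 105): V_d = e^(−0.06)·[0.6930·0.0000 + 0.3070·0.0000] = 0.0000
Node 0 (S = 140): V_0 = e^(−0.06)·[0.6930·34.8902 + 0.3070·0.0000] = 22.7699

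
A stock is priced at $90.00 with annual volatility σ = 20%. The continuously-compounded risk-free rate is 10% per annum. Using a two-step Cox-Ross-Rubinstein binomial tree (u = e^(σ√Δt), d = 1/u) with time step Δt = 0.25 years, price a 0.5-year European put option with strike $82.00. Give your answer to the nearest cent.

CRR parameters: u = e^(σ√Δt) = e^(0.2·√0.25) = 1.1052, d = 1/u = 0.9048
Per-period rate: rΔt = 0.1·0.25 = 0.025, so R = e^0.025 = 1.0253
Risk-neutral probability p = (e^0.025 − 0.9048)/(1.1052 − 0.9048) = 0.1205/0.2003 = 0.6014
Terminal stock prices: S_uu = 109.9, S_ud = 90, S_dd = 73.69
Terminal payoffs (K − S): max(-27.93, 0) = 0, max(-8, 0) = 0, max(8.314, 0) = 8.314
Node u (S = 99.47): V_u = e^(−0.025)·[0.6014·0.0000 + 0.3986·0.0000] = 0.0000
Node d (S = 81.44): V_d = e^(−0.025)·[0.6014·0.0000 + 0.3986·8.3142] = 3.2323
Node 0 (S = 90): V_0 = e^(−0.025)·[0.6014·0.0000 + 0.3986·3.2323] = 1.2566

$1.26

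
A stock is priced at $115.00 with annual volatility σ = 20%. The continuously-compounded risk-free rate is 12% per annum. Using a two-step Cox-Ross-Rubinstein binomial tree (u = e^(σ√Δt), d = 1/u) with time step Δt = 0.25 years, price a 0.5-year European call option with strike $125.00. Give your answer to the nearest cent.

CRR parameters: u = e^(σ√Δt) = e^(0.2·√0.25) = 1.1052, d = 1/u = 0.9048
Per-period rate: rΔt = 0.12·0.25 = 0.03, so R = e^0.03 = 1.0305
Risk-neutral probability p = (e^0.03 − 0.9048)/(1.1052 − 0.9048) = 0.1256/0.2003 = 0.6270
Terminal stock prices: S_uu = 140.5, S_ud = 115, S_dd = 94.15
Terminal payoffs (S − K): max(15.46, 0) = 15.46, max(-10, 0) = 0, max(-30.85, 0) = 0
Node u (S = 127.1): V_u = e^(−0.03)·[0.6270·15.4613 + 0.3730·0.0000] = 9.4083
Node d (S = 104.1): V_d = e^(−0.03)·[0.6270·0.0000 + 0.3730·0.0000] = 0.0000
Node 0 (S = 115): V_0 = e^(−0.03)·[0.6270·9.4083 + 0.3730·0.0000] = 5.7251

$5.73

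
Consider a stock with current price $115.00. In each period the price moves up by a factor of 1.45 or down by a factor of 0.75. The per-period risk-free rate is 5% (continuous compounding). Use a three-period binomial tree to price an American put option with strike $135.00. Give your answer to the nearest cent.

$31.37

Risk-neutral probability p = (e^0.05 − 0.75)/(1.45 − 0.75) = 0.3013/0.7000 = 0.4304
Terminal stock prices: S_uuu = 350.6, S_uud = 181.3, S_udd = 93.8, S_ddd = 48.52
Terminal payoffs (K − S): max(-215.6, 0) = 0, max(-46.34, 0) = 0, max(41.2, 0) = 41.2, max(86.48, 0) = 86.48
Node uu (S = 241.8): continuation = e^(−0.05)·[0.4304·0.0000 + 0.5696·0.0000] = 0.0000; exercise value = 0.0000 ≤ continuation, so V_uu = 0.0000
Node ud (S = 125.1): continuation = e^(−0.05)·[0.4304·0.0000 + 0.5696·41.2031] = 22.3252; exercise value = 9.9375 ≤ continuation, so V_ud = 22.3252
Node dd (S = 64.69): continuation = e^(−0.05)·[0.4304·41.2031 + 0.5696·86.4844] = 63.7285; exercise value = 70.3125 > continuation, so V_dd = 70.3125 (exercise)
Node u (S = 166.8): continuation = e^(−0.05)·[0.4304·0.0000 + 0.5696·22.3252] = 12.0965; exercise value = 0.0000 ≤ continuation, so V_u = 12.0965
Node d (S = 86.25): continuation = e^(−0.05)·[0.4304·22.3252 + 0.5696·70.3125] = 47.2375; exercise value = 48.7500 > continuation, so V_d = 48.7500 (exercise)
Node 0 (S = 115): continuation = e^(−0.05)·[0.4304·12.0965 + 0.5696·48.7500] = 31.3666; exercise value = 20.0000 ≤ continuation, so V_0 = 31.3666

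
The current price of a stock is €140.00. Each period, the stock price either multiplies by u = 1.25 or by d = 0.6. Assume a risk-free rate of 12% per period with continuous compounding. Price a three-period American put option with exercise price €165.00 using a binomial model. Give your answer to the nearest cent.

€25.00

Risk-neutral probability p = (e^0.12 − 0.6)/(1.25 − 0.6) = 0.5275/0.6500 = 0.8115
Terminal stock prices: S_uuu = 273.4, S_uud = 131.2, S_udd = 63, S_ddd = 30.24
Terminal payoffs (K − S): max(-108.4, 0) = 0, max(33.75, 0) = 33.75, max(102, 0) = 102, max(134.8, 0) = 134.8
Node uu (S = 218.8): continuation = e^(−0.12)·[0.8115·0.0000 + 0.1885·33.7500] = 5.6415; exercise value = 0.0000 ≤ continuation, so V_uu = 5.6415
Node ud (S = 105): continuation = e^(−0.12)·[0.8115·33.7500 + 0.1885·102.0000] = 41.3419; exercise value = 60.0000 > continuation, so V_ud = 60.0000 (exercise)
Node dd (S = 50.4): continuation = e^(−0.12)·[0.8115·102.0000 + 0.1885·134.7600] = 95.9419; exercise value = 114.6000 > continuation, so V_dd = 114.6000 (exercise)
Node u (S = 175): continuation = e^(−0.12)·[0.8115·5.6415 + 0.1885·60.0000] = 14.0898; exercise value = 0.0000 ≤ continuation, so V_u = 14.0898
Node d (S = 84): continuation = e^(−0.12)·[0.8115·60.0000 + 0.1885·114.6000] = 62.3419; exercise value = 81.0000 > continuation, so V_d = 81.0000 (exercise)
Node 0 (S = 140): continuation = e^(−0.12)·[0.8115·14.0898 + 0.1885·81.0000] = 23.6809; exercise value = 25.0000 > continuation, so V_0 = 25.0000 (exercise)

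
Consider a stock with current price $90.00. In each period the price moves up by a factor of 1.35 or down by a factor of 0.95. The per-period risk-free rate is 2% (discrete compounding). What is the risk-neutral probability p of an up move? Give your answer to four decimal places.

Risk-neutral probability p = (1 + 0.02 − 0.95)/(1.35 − 0.95) = 0.0700/0.4000 = 0.1750

p = 0.1750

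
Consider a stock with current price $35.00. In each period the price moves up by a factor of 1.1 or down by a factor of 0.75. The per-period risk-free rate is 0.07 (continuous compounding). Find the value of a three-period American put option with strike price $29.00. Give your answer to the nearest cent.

$0.24

Risk-neutral probability p = (e^0.07 − 0.75)/(1.1 − 0.75) = 0.3225/0.3500 = 0.9215
Terminal stock prices: S_uuu = 46.59, S_uud = 31.76, S_udd = 21.66, S_ddd = 14.77
Terminal payoffs (K − S): max(-17.59, 0) = 0, max(-2.763, 0) = 0, max(7.344, 0) = 7.344, max(14.23, 0) = 14.23
Node uu (S = 42.35): continuation = e^(−0.07)·[0.9215·0.0000 + 0.0785·0.0000] = 0.0000; exercise value = 0.0000 ≤ continuation, so V_uu = 0.0000
Node ud (S = 28.88): continuation = e^(−0.07)·[0.9215·0.0000 + 0.0785·7.3438] = 0.5378; exercise value = 0.1250 ≤ continuation, so V_ud = 0.5378
Node dd (S = 19.69): continuation = e^(−0.07)·[0.9215·7.3438 + 0.0785·14.2344] = 7.3519; exercise value = 9.3125 > continuation, so V_dd = 9.3125 (exercise)
Node u (S = 38.5): continuation = e^(−0.07)·[0.9215·0.0000 + 0.0785·0.5378] = 0.0394; exercise value = 0.0000 ≤ continuation, so V_u = 0.0394
Node d (S = 26.25): continuation = e^(−0.07)·[0.9215·0.5378 + 0.0785·9.3125] = 1.1441; exercise value = 2.7500 > continuation, so V_d = 2.7500 (exercise)
Node 0 (S = 35): continuation = e^(−0.07)·[0.9215·0.0394 + 0.0785·2.7500] = 0.2352; exercise value = 0.0000 ≤ continuation, so V_0 = 0.2352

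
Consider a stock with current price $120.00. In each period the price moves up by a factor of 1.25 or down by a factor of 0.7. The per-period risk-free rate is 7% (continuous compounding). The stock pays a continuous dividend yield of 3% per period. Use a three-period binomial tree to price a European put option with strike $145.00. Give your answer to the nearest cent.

Per-period risk-free factor R = e^0.07 = 1.0725; dividend-adjusted growth = e^(0.07−0.03) = 1.0408.
Risk-neutral probability p = (1.0408 − 0.7)/(1.25 − 0.7) = 0.3408/0.5500 = 0.6197
Terminal stock prices: S_uuu = 234.4, S_uud = 131.2, S_udd = 73.5, S_ddd = 41.16
Terminal payoffs (K − S): max(-89.38, 0) = 0, max(13.75, 0) = 13.75, max(71.5, 0) = 71.5, max(103.8, 0) = 103.8
Node uu (S = 187.5): V_uu = e^(−0.07)·[0.6197·0.0000 + 0.3803·13.7500] = 4.8762
Node ud (S = 105): V_ud = e^(−0.07)·[0.6197·13.7500 + 0.3803·71.5000] = 33.3003
Node dd (S = 58.8): V_dd = e^(−0.07)·[0.6197·71.5000 + 0.3803·103.8400] = 78.1349
Node u (S = 150): V_u = e^(−0.07)·[0.6197·4.8762 + 0.3803·33.3003] = 14.6266
Node d (S = 84): V_d = e^(−0.07)·[0.6197·33.3003 + 0.3803·78.1349] = 46.9487
Node 0 (S = 120): V_0 = e^(−0.07)·[0.6197·14.6266 + 0.3803·46.9487] = 25.1001

$25.10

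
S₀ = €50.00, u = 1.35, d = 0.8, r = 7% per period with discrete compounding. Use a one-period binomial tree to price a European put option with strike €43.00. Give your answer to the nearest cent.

Risk-neutral probability p = (1 + 0.07 − 0.8)/(1.35 − 0.8) = 0.2700/0.5500 = 0.4909
Terminal stock prices: S_u = 67.5, S_d = 40
Terminal payoffs (K − S): max(-24.5, 0) = 0, max(3, 0) = 3
Node 0 (S = 50): V_0 = 1/1.07·[0.4909·0.0000 + 0.5091·3.0000] = 1.4274

€1.43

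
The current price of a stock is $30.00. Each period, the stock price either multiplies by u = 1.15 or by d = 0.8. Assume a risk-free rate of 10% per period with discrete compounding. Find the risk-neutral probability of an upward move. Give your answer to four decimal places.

p = 0.8571

Risk-neutral probability p = (1 + 0.1 − 0.8)/(1.15 − 0.8) = 0.3000/0.3500 = 0.8571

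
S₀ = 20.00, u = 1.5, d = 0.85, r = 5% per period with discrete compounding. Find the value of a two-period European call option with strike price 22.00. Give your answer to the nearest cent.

Risk-neutral probability p = (1 + 0.05 − 0.85)/(1.5 − 0.85) = 0.2000/0.6500 = 0.3077
Terminal stock prices: S_uu = 45, S_ud = 25.5, S_dd = 14.45
Terminal payoffs (S − K): max(23, 0) = 23, max(3.5, 0) = 3.5, max(-7.55, 0) = 0
Node u (S = 30): V_u = 1/1.05·[0.3077·23.0000 + 0.6923·3.5000] = 9.0476
Node d (S = 17): V_d = 1/1.05·[0.3077·3.5000 + 0.6923·0.0000] = 1.0256
Node 0 (S = 20): V_0 = 1/1.05·[0.3077·9.0476 + 0.6923·1.0256] = 3.3276

3.33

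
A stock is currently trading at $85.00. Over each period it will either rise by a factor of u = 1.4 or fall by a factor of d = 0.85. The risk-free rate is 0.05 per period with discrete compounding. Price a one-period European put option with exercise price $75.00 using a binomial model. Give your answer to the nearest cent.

Risk-neutral probability p = (1 + 0.05 − 0.85)/(1.4 − 0.85) = 0.2000/0.5500 = 0.3636
Terminal stock prices: S_u = 119, S_d = 72.25
Terminal payoffs (K − S): max(-44, 0) = 0, max(2.75, 0) = 2.75
Node 0 (S = 85): V_0 = 1/1.05·[0.3636·0.0000 + 0.6364·2.7500] = 1.6667

$1.67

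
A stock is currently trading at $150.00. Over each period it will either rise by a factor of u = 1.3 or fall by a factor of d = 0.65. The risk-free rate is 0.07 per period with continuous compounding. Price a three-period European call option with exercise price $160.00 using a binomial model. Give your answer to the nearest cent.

$39.46

Risk-neutral probability p = (e^0.07 − 0.65)/(1.3 − 0.65) = 0.4225/0.6500 = 0.6500
Terminal stock prices: S_uuu = 329.6, S_uud = 164.8, S_udd = 82.39, S_ddd = 41.19
Terminal payoffs (S − K): max(169.6, 0) = 169.6, max(4.775, 0) = 4.775, max(-77.61, 0) = 0, max(-118.8, 0) = 0
Node uu (S = 253.5): V_uu = e^(−0.07)·[0.6500·169.5500 + 0.3500·4.7750] = 104.3170
Node ud (S = 126.8): V_ud = e^(−0.07)·[0.6500·4.7750 + 0.3500·0.0000] = 2.8940
Node dd (S = 63.38): V_dd = e^(−0.07)·[0.6500·0.0000 + 0.3500·0.0000] = 0.0000
Node u (S = 195): V_u = e^(−0.07)·[0.6500·104.3170 + 0.3500·2.8940] = 64.1675
Node d (S = 97.5): V_d = e^(−0.07)·[0.6500·2.8940 + 0.3500·0.0000] = 1.7539
Node 0 (S = 150): V_0 = e^(−0.07)·[0.6500·64.1675 + 0.3500·1.7539] = 39.4622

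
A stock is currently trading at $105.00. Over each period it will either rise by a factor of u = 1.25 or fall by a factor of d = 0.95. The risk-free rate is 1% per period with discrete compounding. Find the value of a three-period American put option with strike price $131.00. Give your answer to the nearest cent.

$26.31

Risk-neutral probability p = (1 + 0.01 − 0.95)/(1.25 − 0.95) = 0.0600/0.3000 = 0.2000
Terminal stock prices: S_uuu = 205.1, S_uud = 155.9, S_udd = 118.5, S_ddd = 90.02
Terminal payoffs (K − S): max(-74.08, 0) = 0, max(-24.86, 0) = 0, max(12.55, 0) = 12.55, max(40.98, 0) = 40.98
Node uu (S = 164.1): continuation = 1/1.01·[0.2000·0.0000 + 0.8000·0.0000] = 0.0000; exercise value = 0.0000 ≤ continuation, so V_uu = 0.0000
Node ud (S = 124.7): continuation = 1/1.01·[0.2000·0.0000 + 0.8000·12.5469] = 9.9381; exercise value = 6.3125 ≤ continuation, so V_ud = 9.9381
Node dd (S = 94.76): continuation = 1/1.01·[0.2000·12.5469 + 0.8000·40.9756] = 34.9405; exercise value = 36.2375 > continuation, so V_dd = 36.2375 (exercise)
Node u (S = 131.2): continuation = 1/1.01·[0.2000·0.0000 + 0.8000·9.9381] = 7.8718; exercise value = 0.0000 ≤ continuation, so V_u = 7.8718
Node d (S = 99.75): continuation = 1/1.01·[0.2000·9.9381 + 0.8000·36.2375] = 30.6709; exercise value = 31.2500 > continuation, so V_d = 31.2500 (exercise)
Node 0 (S = 105): continuation = 1/1.01·[0.2000·7.8718 + 0.8000·31.2500] = 26.3112; exercise value = 26.0000 ≤ continuation, so V_0 = 26.3112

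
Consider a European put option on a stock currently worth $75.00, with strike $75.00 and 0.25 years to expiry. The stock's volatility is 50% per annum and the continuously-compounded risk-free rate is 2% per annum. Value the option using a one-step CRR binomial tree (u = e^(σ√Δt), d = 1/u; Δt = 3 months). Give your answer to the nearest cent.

$9.12

CRR parameters: u = e^(σ√Δt) = e^(0.5·√0.25) = 1.2840, d = 1/u = 0.7788
Per-period rate: rΔt = 0.02·0.25 = 0.005, so R = e^0.005 = 1.0050
Risk-neutral probability p = (e^0.005 − 0.7788)/(1.2840 − 0.7788) = 0.2262/0.5052 = 0.4477
Terminal stock prices: S_u = 96.3, S_d = 58.41
Terminal payoffs (K − S): max(-21.3, 0) = 0, max(16.59, 0) = 16.59
Node 0 (S = 75): V_0 = e^(−0.005)·[0.4477·0.0000 + 0.5523·16.5899] = 9.1162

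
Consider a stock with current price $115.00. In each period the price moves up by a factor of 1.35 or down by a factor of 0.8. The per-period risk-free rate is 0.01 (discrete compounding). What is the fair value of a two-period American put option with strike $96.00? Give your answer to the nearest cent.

Risk-neutral probability p = (1 + 0.01 − 0.8)/(1.35 − 0.8) = 0.2100/0.5500 = 0.3818
Terminal stock prices: S_uu = 209.6, S_ud = 124.2, S_dd = 73.6
Terminal payoffs (K − S): max(-113.6, 0) = 0, max(-28.2, 0) = 0, max(22.4, 0) = 22.4
Node u (S = 155.2): continuation = 1/1.01·[0.3818·0.0000 + 0.6182·0.0000] = 0.0000; exercise value = 0.0000 ≤ continuation, so V_u = 0.0000
Node d (S = 92): continuation = 1/1.01·[0.3818·0.0000 + 0.6182·22.4000] = 13.7102; exercise value = 4.0000 ≤ continuation, so V_d = 13.7102
Node 0 (S = 115): continuation = 1/1.01·[0.3818·0.0000 + 0.6182·13.7102] = 8.3915; exercise value = 0.0000 ≤ continuation, so V_0 = 8.3915

$8.39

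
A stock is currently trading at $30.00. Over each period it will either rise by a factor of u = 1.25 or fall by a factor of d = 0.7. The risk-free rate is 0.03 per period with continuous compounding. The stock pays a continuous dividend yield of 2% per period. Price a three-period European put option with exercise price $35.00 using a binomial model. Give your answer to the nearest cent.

$7.60

Per-period risk-free factor R = e^0.03 = 1.0305; dividend-adjusted growth = e^(0.03−0.02) = 1.0101.
Risk-neutral probability p = (1.0101 − 0.7)/(1.25 − 0.7) = 0.3101/0.5500 = 0.5637
Terminal stock prices: S_uuu = 58.59, S_uud = 32.81, S_udd = 18.37, S_ddd = 10.29
Terminal payoffs (K − S): max(-23.59, 0) = 0, max(2.188, 0) = 2.188, max(16.63, 0) = 16.63, max(24.71, 0) = 24.71
Node uu (S = 46.88): V_uu = e^(−0.03)·[0.5637·0.0000 + 0.4363·2.1875] = 0.9261
Node ud (S = 26.25): V_ud = e^(−0.03)·[0.5637·2.1875 + 0.4363·16.6250] = 8.2354
Node dd (S = 14.7): V_dd = e^(−0.03)·[0.5637·16.6250 + 0.4363·24.7100] = 19.5567
Node u (S = 37.5): V_u = e^(−0.03)·[0.5637·0.9261 + 0.4363·8.2354] = 3.9933
Node d (S = 21): V_d = e^(−0.03)·[0.5637·8.2354 + 0.4363·19.5567] = 12.7852
Node 0 (S = 30): V_0 = e^(−0.03)·[0.5637·3.9933 + 0.4363·12.7852] = 7.5976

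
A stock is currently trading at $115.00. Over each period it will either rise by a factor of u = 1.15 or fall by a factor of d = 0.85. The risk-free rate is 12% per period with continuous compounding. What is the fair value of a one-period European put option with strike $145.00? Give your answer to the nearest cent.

Risk-neutral probability p = (e^0.12 − 0.85)/(1.15 − 0.85) = 0.2775/0.3000 = 0.9250
Terminal stock prices: S_u = 132.2, S_d = 97.75
Terminal payoffs (K − S): max(12.75, 0) = 12.75, max(47.25, 0) = 47.25
Node 0 (S = 115): V_0 = e^(−0.12)·[0.9250·12.7500 + 0.0750·47.2500] = 13.6035

$13.60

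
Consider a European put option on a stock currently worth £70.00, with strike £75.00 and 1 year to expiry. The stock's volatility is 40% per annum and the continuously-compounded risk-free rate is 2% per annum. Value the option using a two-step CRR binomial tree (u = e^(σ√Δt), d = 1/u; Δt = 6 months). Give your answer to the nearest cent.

£12.98

CRR parameters: u = e^(σ√Δt) = e^(0.4·√0.5) = 1.3269, d = 1/u = 0.7536
Per-period rate: rΔt = 0.02·0.5 = 0.01, so R = e^0.01 = 1.0101
Risk-neutral probability p = (e^0.01 − 0.7536)/(1.3269 − 0.7536) = 0.2564/0.5733 = 0.4473
Terminal stock prices: S_uu = 123.2, S_ud = 70, S_dd = 39.76
Terminal payoffs (K − S): max(-48.25, 0) = 0, max(5, 0) = 5, max(35.24, 0) = 35.24
Node u (S = 92.88): V_u = e^(−0.01)·[0.4473·0.0000 + 0.5527·5.0000] = 2.7361
Node d (S = 52.75): V_d = e^(−0.01)·[0.4473·5.0000 + 0.5527·35.2421] = 21.4991
Node 0 (S = 70): V_0 = e^(−0.01)·[0.4473·2.7361 + 0.5527·21.4991] = 12.9762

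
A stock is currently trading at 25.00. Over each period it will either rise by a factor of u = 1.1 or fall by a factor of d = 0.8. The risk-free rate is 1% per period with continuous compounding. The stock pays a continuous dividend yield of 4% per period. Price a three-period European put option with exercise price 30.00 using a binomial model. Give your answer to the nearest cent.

7.52

Per-period risk-free factor R = e^0.01 = 1.0101; dividend-adjusted growth = e^(0.01−0.04) = 0.9704.
Risk-neutral probability p = (0.9704 − 0.8)/(1.1 − 0.8) = 0.1704/0.3000 = 0.5682
Terminal stock prices: S_uuu = 33.28, S_uud = 24.2, S_udd = 17.6, S_ddd = 12.8
Terminal payoffs (K − S): max(-3.275, 0) = 0, max(5.8, 0) = 5.8, max(12.4, 0) = 12.4, max(17.2, 0) = 17.2
Node uu (S = 30.25): V_uu = e^(−0.01)·[0.5682·0.0000 + 0.4318·5.8000] = 2.4798
Node ud (S = 22): V_ud = e^(−0.01)·[0.5682·5.8000 + 0.4318·12.4000] = 8.5641
Node dd (S = 16): V_dd = e^(−0.01)·[0.5682·12.4000 + 0.4318·17.2000] = 14.3289
Node u (S = 27.5): V_u = e^(−0.01)·[0.5682·2.4798 + 0.4318·8.5641] = 5.0565
Node d (S = 20): V_d = e^(−0.01)·[0.5682·8.5641 + 0.4318·14.3289] = 10.9436
Node 0 (S = 25): V_0 = e^(−0.01)·[0.5682·5.0565 + 0.4318·10.9436] = 7.5232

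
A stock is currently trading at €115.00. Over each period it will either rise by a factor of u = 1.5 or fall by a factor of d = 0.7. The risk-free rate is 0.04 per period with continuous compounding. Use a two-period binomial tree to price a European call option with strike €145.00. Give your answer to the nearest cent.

€19.06

Risk-neutral probability p = (e^0.04 − 0.7)/(1.5 − 0.7) = 0.3408/0.8000 = 0.4260
Terminal stock prices: S_uu = 258.8, S_ud = 120.7, S_dd = 56.35
Terminal payoffs (S − K): max(113.8, 0) = 113.8, max(-24.25, 0) = 0, max(-88.65, 0) = 0
Node u (S = 172.5): V_u = e^(−0.04)·[0.4260·113.7500 + 0.5740·0.0000] = 46.5589
Node d (S = 80.5): V_d = e^(−0.04)·[0.4260·0.0000 + 0.5740·0.0000] = 0.0000
Node 0 (S = 115): V_0 = e^(−0.04)·[0.4260·46.5589 + 0.5740·0.0000] = 19.0570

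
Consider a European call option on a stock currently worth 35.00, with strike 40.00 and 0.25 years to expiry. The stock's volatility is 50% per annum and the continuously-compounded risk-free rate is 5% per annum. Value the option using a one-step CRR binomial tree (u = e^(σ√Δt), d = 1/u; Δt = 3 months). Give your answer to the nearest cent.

2.26

CRR parameters: u = e^(σ√Δt) = e^(0.5·√0.25) = 1.2840, d = 1/u = 0.7788
Per-period rate: rΔt = 0.05·0.25 = 0.0125, so R = e^0.0125 = 1.0126
Risk-neutral probability p = (e^0.0125 − 0.7788)/(1.2840 − 0.7788) = 0.2338/0.5052 = 0.4627
Terminal stock prices: S_u = 44.94, S_d = 27.26
Terminal payoffs (S − K): max(4.941, 0) = 4.941, max(-12.74, 0) = 0
Node 0 (S = 35): V_0 = e^(−0.0125)·[0.4627·4.9409 + 0.5373·0.0000] = 2.2578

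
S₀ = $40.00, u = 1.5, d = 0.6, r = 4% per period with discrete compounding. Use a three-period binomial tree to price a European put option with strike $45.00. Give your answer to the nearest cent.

Risk-neutral probability p = (1 + 0.04 − 0.6)/(1.5 − 0.6) = 0.4400/0.9000 = 0.4889
Terminal stock prices: S_uuu = 135, S_uud = 54, S_udd = 21.6, S_ddd = 8.64
Terminal payoffs (K − S): max(-90, 0) = 0, max(-9, 0) = 0, max(23.4, 0) = 23.4, max(36.36, 0) = 36.36
Node uu (S = 90): V_uu = 1/1.04·[0.4889·0.0000 + 0.5111·0.0000] = 0.0000
Node ud (S = 36): V_ud = 1/1.04·[0.4889·0.0000 + 0.5111·23.4000] = 11.5000
Node dd (S = 14.4): V_dd = 1/1.04·[0.4889·23.4000 + 0.5111·36.3600] = 28.8692
Node u (S = 60): V_u = 1/1.04·[0.4889·0.0000 + 0.5111·11.5000] = 5.6517
Node d (S = 24): V_d = 1/1.04·[0.4889·11.5000 + 0.5111·28.8692] = 19.5939
Node 0 (S = 40): V_0 = 1/1.04·[0.4889·5.6517 + 0.5111·19.5939] = 12.2862

$12.29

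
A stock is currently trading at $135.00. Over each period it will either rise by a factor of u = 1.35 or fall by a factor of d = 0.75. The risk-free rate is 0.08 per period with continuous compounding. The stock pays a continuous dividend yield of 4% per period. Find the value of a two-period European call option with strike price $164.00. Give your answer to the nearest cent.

$16.42

Per-period risk-free factor R = e^0.08 = 1.0833; dividend-adjusted growth = e^(0.08−0.04) = 1.0408.
Risk-neutral probability p = (1.0408 − 0.75)/(1.35 − 0.75) = 0.2908/0.6000 = 0.4847
Terminal stock prices: S_uu = 246, S_ud = 136.7, S_dd = 75.94
Terminal payoffs (S − K): max(82.04, 0) = 82.04, max(-27.31, 0) = 0, max(-88.06, 0) = 0
Node u (S = 182.2): V_u = e^(−0.08)·[0.4847·82.0375 + 0.5153·0.0000] = 36.7052
Node d (S = 101.2): V_d = e^(−0.08)·[0.4847·0.0000 + 0.5153·0.0000] = 0.0000
Node 0 (S = 135): V_0 = e^(−0.08)·[0.4847·36.7052 + 0.5153·0.0000] = 16.4227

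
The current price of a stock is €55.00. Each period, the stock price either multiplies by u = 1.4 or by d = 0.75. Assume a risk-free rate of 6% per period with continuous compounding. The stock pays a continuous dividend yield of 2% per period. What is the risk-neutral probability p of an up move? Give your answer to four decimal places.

Per-period risk-free factor R = e^0.06 = 1.0618; dividend-adjusted growth = e^(0.06−0.02) = 1.0408.
Risk-neutral probability p = (1.0408 − 0.75)/(1.4 − 0.75) = 0.2908/0.6500 = 0.4474

p = 0.4474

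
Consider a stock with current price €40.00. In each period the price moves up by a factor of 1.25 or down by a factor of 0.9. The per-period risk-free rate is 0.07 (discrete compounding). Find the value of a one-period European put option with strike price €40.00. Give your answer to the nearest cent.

€1.92

Risk-neutral probability p = (1 + 0.07 − 0.9)/(1.25 − 0.9) = 0.1700/0.3500 = 0.4857
Terminal stock prices: S_u = 50, S_d = 36
Terminal payoffs (K − S): max(-10, 0) = 0, max(4, 0) = 4
Node 0 (S = 40): V_0 = 1/1.07·[0.4857·0.0000 + 0.5143·4.0000] = 1.9226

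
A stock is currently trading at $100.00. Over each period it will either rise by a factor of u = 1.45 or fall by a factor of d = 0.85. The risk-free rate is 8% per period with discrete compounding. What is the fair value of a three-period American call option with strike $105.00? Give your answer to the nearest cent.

Risk-neutral probability p = (1 + 0.08 − 0.85)/(1.45 − 0.85) = 0.2300/0.6000 = 0.3833
Terminal stock prices: S_uuu = 304.9, S_uud = 178.7, S_udd = 104.8, S_ddd = 61.41
Terminal payoffs (S − K): max(199.9, 0) = 199.9, max(73.71, 0) = 73.71, max(-0.2375, 0) = 0, max(-43.59, 0) = 0
Node uu (S = 210.2): continuation = 1/1.08·[0.3833·199.8625 + 0.6167·73.7125] = 113.0278; exercise value = 105.2500 ≤ continuation, so V_uu = 113.0278
Node ud (S = 123.2): continuation = 1/1.08·[0.3833·73.7125 + 0.6167·0.0000] = 26.1634; exercise value = 18.2500 ≤ continuation, so V_ud = 26.1634
Node dd (S = 72.25): continuation = 1/1.08·[0.3833·0.0000 + 0.6167·0.0000] = 0.0000; exercise value = 0.0000 ≤ continuation, so V_dd = 0.0000
Node u (S = 145): continuation = 1/1.08·[0.3833·113.0278 + 0.6167·26.1634] = 55.0569; exercise value = 40.0000 ≤ continuation, so V_u = 55.0569
Node d (S = 85): continuation = 1/1.08·[0.3833·26.1634 + 0.6167·0.0000] = 9.2864; exercise value = 0.0000 ≤ continuation, so V_d = 9.2864
Node 0 (S = 100): continuation = 1/1.08·[0.3833·55.0569 + 0.6167·9.2864] = 24.8442; exercise value = 0.0000 ≤ continuation, so V_0 = 24.8442

$24.84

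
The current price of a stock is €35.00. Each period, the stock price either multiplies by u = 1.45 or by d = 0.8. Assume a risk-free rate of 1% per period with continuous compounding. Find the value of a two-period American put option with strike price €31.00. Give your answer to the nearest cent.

Risk-neutral probability p = (e^0.01 − 0.8)/(1.45 − 0.8) = 0.2101/0.6500 = 0.3232
Terminal stock prices: S_uu = 73.59, S_ud = 40.6, S_dd = 22.4
Terminal payoffs (K − S): max(-42.59, 0) = 0, max(-9.6, 0) = 0, max(8.6, 0) = 8.6
Node u (S = 50.75): continuation = e^(−0.01)·[0.3232·0.0000 + 0.6768·0.0000] = 0.0000; exercise value = 0.0000 ≤ continuation, so V_u = 0.0000
Node d (S = 28): continuation = e^(−0.01)·[0.3232·0.0000 + 0.6768·8.6000] = 5.7630; exercise value = 3.0000 ≤ continuation, so V_d = 5.7630
Node 0 (S = 35): continuation = e^(−0.01)·[0.3232·0.0000 + 0.6768·5.7630] = 3.8618; exercise value = 0.0000 ≤ continuation, so V_0 = 3.8618

€3.86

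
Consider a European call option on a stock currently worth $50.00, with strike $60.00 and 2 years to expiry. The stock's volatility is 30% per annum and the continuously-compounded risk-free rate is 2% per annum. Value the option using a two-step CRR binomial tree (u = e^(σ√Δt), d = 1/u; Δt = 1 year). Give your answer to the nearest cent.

CRR parameters: u = e^(σ√Δt) = e^(0.3·√1) = 1.3499, d = 1/u = 0.7408
Per-period rate: rΔt = 0.02·1 = 0.02, so R = e^0.02 = 1.0202
Risk-neutral probability p = (e^0.02 − 0.7408)/(1.3499 − 0.7408) = 0.2794/0.6090 = 0.4587
Terminal stock prices: S_uu = 91.11, S_ud = 50, S_dd = 27.44
Terminal payoffs (S − K): max(31.11, 0) = 31.11, max(-10, 0) = 0, max(-32.56, 0) = 0
Node u (S = 67.49): V_u = e^(−0.02)·[0.4587·31.1059 + 0.5413·0.0000] = 13.9866
Node d (S = 37.04): V_d = e^(−0.02)·[0.4587·0.0000 + 0.5413·0.0000] = 0.0000
Node 0 (S = 50): V_0 = e^(−0.02)·[0.4587·13.9866 + 0.5413·0.0000] = 6.2890

$6.29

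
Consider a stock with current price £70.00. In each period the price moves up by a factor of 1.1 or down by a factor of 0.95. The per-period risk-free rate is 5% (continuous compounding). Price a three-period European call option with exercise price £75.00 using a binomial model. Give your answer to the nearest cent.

£6.90

Risk-neutral probability p = (e^0.05 − 0.95)/(1.1 − 0.95) = 0.1013/0.1500 = 0.6751
Terminal stock prices: S_uuu = 93.17, S_uud = 80.47, S_udd = 69.49, S_ddd = 60.02
Terminal payoffs (S − K): max(18.17, 0) = 18.17, max(5.465, 0) = 5.465, max(-5.508, 0) = 0, max(-14.98, 0) = 0
Node uu (S = 84.7): V_uu = e^(−0.05)·[0.6751·18.1700 + 0.3249·5.4650] = 13.3578
Node ud (S = 73.15): V_ud = e^(−0.05)·[0.6751·5.4650 + 0.3249·0.0000] = 3.5097
Node dd (S = 63.17): V_dd = e^(−0.05)·[0.6751·0.0000 + 0.3249·0.0000] = 0.0000
Node u (S = 77): V_u = e^(−0.05)·[0.6751·13.3578 + 0.3249·3.5097] = 9.6631
Node d (S = 66.5): V_d = e^(−0.05)·[0.6751·3.5097 + 0.3249·0.0000] = 2.2540
Node 0 (S = 70): V_0 = e^(−0.05)·[0.6751·9.6631 + 0.3249·2.2540] = 6.9023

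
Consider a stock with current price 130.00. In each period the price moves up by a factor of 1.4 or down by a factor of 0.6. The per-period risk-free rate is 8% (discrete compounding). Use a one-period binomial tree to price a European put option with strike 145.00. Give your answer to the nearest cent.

24.81

Risk-neutral probability p = (1 + 0.08 − 0.6)/(1.4 − 0.6) = 0.4800/0.8000 = 0.6000
Terminal stock prices: S_u = 182, S_d = 78
Terminal payoffs (K − S): max(-37, 0) = 0, max(67, 0) = 67
Node 0 (S = 130): V_0 = 1/1.08·[0.6000·0.0000 + 0.4000·67.0000] = 24.8148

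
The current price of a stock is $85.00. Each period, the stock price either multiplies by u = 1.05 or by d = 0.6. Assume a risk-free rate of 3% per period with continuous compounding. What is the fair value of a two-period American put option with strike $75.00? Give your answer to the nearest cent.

Risk-neutral probability p = (e^0.03 − 0.6)/(1.05 − 0.6) = 0.4305/0.4500 = 0.9566
Terminal stock prices: S_uu = 93.71, S_ud = 53.55, S_dd = 30.6
Terminal payoffs (K − S): max(-18.71, 0) = 0, max(21.45, 0) = 21.45, max(44.4, 0) = 44.4
Node u (S = 89.25): continuation = e^(−0.03)·[0.9566·0.0000 + 0.0434·21.4500] = 0.9041; exercise value = 0.0000 ≤ continuation, so V_u = 0.9041
Node d (S = 51): continuation = e^(−0.03)·[0.9566·21.4500 + 0.0434·44.4000] = 21.7834; exercise value = 24.0000 > continuation, so V_d = 24.0000 (exercise)
Node 0 (S = 85): continuation = e^(−0.03)·[0.9566·0.9041 + 0.0434·24.0000] = 1.8509; exercise value = 0.0000 ≤ continuation, so V_0 = 1.8509

$1.85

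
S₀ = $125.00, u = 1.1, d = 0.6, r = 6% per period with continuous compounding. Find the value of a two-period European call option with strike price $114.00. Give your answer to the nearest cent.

Risk-neutral probability p = (e^0.06 − 0.6)/(1.1 − 0.6) = 0.4618/0.5000 = 0.9237
Terminal stock prices: S_uu = 151.3, S_ud = 82.5, S_dd = 45
Terminal payoffs (S − K): max(37.25, 0) = 37.25, max(-31.5, 0) = 0, max(-69, 0) = 0
Node u (S = 137.5): V_u = e^(−0.06)·[0.9237·37.2500 + 0.0763·0.0000] = 32.4031
Node d (S = 75): V_d = e^(−0.06)·[0.9237·0.0000 + 0.0763·0.0000] = 0.0000
Node 0 (S = 125): V_0 = e^(−0.06)·[0.9237·32.4031 + 0.0763·0.0000] = 28.1869

$28.19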